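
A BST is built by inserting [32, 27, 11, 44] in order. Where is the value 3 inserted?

Starting tree (level order): [32, 27, 44, 11]
Insertion path: 32 -> 27 -> 11
Result: insert 3 as left child of 11
Final tree (level order): [32, 27, 44, 11, None, None, None, 3]


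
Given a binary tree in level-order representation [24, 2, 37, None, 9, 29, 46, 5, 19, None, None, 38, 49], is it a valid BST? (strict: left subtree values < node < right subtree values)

Level-order array: [24, 2, 37, None, 9, 29, 46, 5, 19, None, None, 38, 49]
Validate using subtree bounds (lo, hi): at each node, require lo < value < hi,
then recurse left with hi=value and right with lo=value.
Preorder trace (stopping at first violation):
  at node 24 with bounds (-inf, +inf): OK
  at node 2 with bounds (-inf, 24): OK
  at node 9 with bounds (2, 24): OK
  at node 5 with bounds (2, 9): OK
  at node 19 with bounds (9, 24): OK
  at node 37 with bounds (24, +inf): OK
  at node 29 with bounds (24, 37): OK
  at node 46 with bounds (37, +inf): OK
  at node 38 with bounds (37, 46): OK
  at node 49 with bounds (46, +inf): OK
No violation found at any node.
Result: Valid BST


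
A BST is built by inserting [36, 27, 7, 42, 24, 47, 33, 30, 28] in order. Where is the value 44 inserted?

Starting tree (level order): [36, 27, 42, 7, 33, None, 47, None, 24, 30, None, None, None, None, None, 28]
Insertion path: 36 -> 42 -> 47
Result: insert 44 as left child of 47
Final tree (level order): [36, 27, 42, 7, 33, None, 47, None, 24, 30, None, 44, None, None, None, 28]


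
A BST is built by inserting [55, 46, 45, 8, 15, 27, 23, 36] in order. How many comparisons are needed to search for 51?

Search path for 51: 55 -> 46
Found: False
Comparisons: 2


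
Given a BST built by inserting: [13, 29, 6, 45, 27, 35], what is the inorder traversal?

Tree insertion order: [13, 29, 6, 45, 27, 35]
Tree (level-order array): [13, 6, 29, None, None, 27, 45, None, None, 35]
Inorder traversal: [6, 13, 27, 29, 35, 45]


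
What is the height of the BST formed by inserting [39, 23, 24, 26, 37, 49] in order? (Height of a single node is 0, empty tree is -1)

Insertion order: [39, 23, 24, 26, 37, 49]
Tree (level-order array): [39, 23, 49, None, 24, None, None, None, 26, None, 37]
Compute height bottom-up (empty subtree = -1):
  height(37) = 1 + max(-1, -1) = 0
  height(26) = 1 + max(-1, 0) = 1
  height(24) = 1 + max(-1, 1) = 2
  height(23) = 1 + max(-1, 2) = 3
  height(49) = 1 + max(-1, -1) = 0
  height(39) = 1 + max(3, 0) = 4
Height = 4


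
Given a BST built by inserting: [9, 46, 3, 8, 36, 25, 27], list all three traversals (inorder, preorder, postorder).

Tree insertion order: [9, 46, 3, 8, 36, 25, 27]
Tree (level-order array): [9, 3, 46, None, 8, 36, None, None, None, 25, None, None, 27]
Inorder (L, root, R): [3, 8, 9, 25, 27, 36, 46]
Preorder (root, L, R): [9, 3, 8, 46, 36, 25, 27]
Postorder (L, R, root): [8, 3, 27, 25, 36, 46, 9]


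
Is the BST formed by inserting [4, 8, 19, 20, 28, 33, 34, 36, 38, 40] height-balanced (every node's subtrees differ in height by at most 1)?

Tree (level-order array): [4, None, 8, None, 19, None, 20, None, 28, None, 33, None, 34, None, 36, None, 38, None, 40]
Definition: a tree is height-balanced if, at every node, |h(left) - h(right)| <= 1 (empty subtree has height -1).
Bottom-up per-node check:
  node 40: h_left=-1, h_right=-1, diff=0 [OK], height=0
  node 38: h_left=-1, h_right=0, diff=1 [OK], height=1
  node 36: h_left=-1, h_right=1, diff=2 [FAIL (|-1-1|=2 > 1)], height=2
  node 34: h_left=-1, h_right=2, diff=3 [FAIL (|-1-2|=3 > 1)], height=3
  node 33: h_left=-1, h_right=3, diff=4 [FAIL (|-1-3|=4 > 1)], height=4
  node 28: h_left=-1, h_right=4, diff=5 [FAIL (|-1-4|=5 > 1)], height=5
  node 20: h_left=-1, h_right=5, diff=6 [FAIL (|-1-5|=6 > 1)], height=6
  node 19: h_left=-1, h_right=6, diff=7 [FAIL (|-1-6|=7 > 1)], height=7
  node 8: h_left=-1, h_right=7, diff=8 [FAIL (|-1-7|=8 > 1)], height=8
  node 4: h_left=-1, h_right=8, diff=9 [FAIL (|-1-8|=9 > 1)], height=9
Node 36 violates the condition: |-1 - 1| = 2 > 1.
Result: Not balanced


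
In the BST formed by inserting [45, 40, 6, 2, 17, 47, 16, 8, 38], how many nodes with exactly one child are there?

Tree built from: [45, 40, 6, 2, 17, 47, 16, 8, 38]
Tree (level-order array): [45, 40, 47, 6, None, None, None, 2, 17, None, None, 16, 38, 8]
Rule: These are nodes with exactly 1 non-null child.
Per-node child counts:
  node 45: 2 child(ren)
  node 40: 1 child(ren)
  node 6: 2 child(ren)
  node 2: 0 child(ren)
  node 17: 2 child(ren)
  node 16: 1 child(ren)
  node 8: 0 child(ren)
  node 38: 0 child(ren)
  node 47: 0 child(ren)
Matching nodes: [40, 16]
Count of nodes with exactly one child: 2


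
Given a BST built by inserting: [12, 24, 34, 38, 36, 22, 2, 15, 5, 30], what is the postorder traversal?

Tree insertion order: [12, 24, 34, 38, 36, 22, 2, 15, 5, 30]
Tree (level-order array): [12, 2, 24, None, 5, 22, 34, None, None, 15, None, 30, 38, None, None, None, None, 36]
Postorder traversal: [5, 2, 15, 22, 30, 36, 38, 34, 24, 12]


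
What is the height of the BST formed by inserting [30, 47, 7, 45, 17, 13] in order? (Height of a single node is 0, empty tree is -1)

Insertion order: [30, 47, 7, 45, 17, 13]
Tree (level-order array): [30, 7, 47, None, 17, 45, None, 13]
Compute height bottom-up (empty subtree = -1):
  height(13) = 1 + max(-1, -1) = 0
  height(17) = 1 + max(0, -1) = 1
  height(7) = 1 + max(-1, 1) = 2
  height(45) = 1 + max(-1, -1) = 0
  height(47) = 1 + max(0, -1) = 1
  height(30) = 1 + max(2, 1) = 3
Height = 3


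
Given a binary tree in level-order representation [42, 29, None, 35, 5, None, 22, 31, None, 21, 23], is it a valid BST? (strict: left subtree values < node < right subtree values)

Level-order array: [42, 29, None, 35, 5, None, 22, 31, None, 21, 23]
Validate using subtree bounds (lo, hi): at each node, require lo < value < hi,
then recurse left with hi=value and right with lo=value.
Preorder trace (stopping at first violation):
  at node 42 with bounds (-inf, +inf): OK
  at node 29 with bounds (-inf, 42): OK
  at node 35 with bounds (-inf, 29): VIOLATION
Node 35 violates its bound: not (-inf < 35 < 29).
Result: Not a valid BST


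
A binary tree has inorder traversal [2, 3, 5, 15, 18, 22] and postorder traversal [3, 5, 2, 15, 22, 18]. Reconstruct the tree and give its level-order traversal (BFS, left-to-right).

Inorder:   [2, 3, 5, 15, 18, 22]
Postorder: [3, 5, 2, 15, 22, 18]
Algorithm: postorder visits root last, so walk postorder right-to-left;
each value is the root of the current inorder slice — split it at that
value, recurse on the right subtree first, then the left.
Recursive splits:
  root=18; inorder splits into left=[2, 3, 5, 15], right=[22]
  root=22; inorder splits into left=[], right=[]
  root=15; inorder splits into left=[2, 3, 5], right=[]
  root=2; inorder splits into left=[], right=[3, 5]
  root=5; inorder splits into left=[3], right=[]
  root=3; inorder splits into left=[], right=[]
Reconstructed level-order: [18, 15, 22, 2, 5, 3]


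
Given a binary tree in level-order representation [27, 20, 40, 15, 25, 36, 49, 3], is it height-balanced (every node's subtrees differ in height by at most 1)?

Tree (level-order array): [27, 20, 40, 15, 25, 36, 49, 3]
Definition: a tree is height-balanced if, at every node, |h(left) - h(right)| <= 1 (empty subtree has height -1).
Bottom-up per-node check:
  node 3: h_left=-1, h_right=-1, diff=0 [OK], height=0
  node 15: h_left=0, h_right=-1, diff=1 [OK], height=1
  node 25: h_left=-1, h_right=-1, diff=0 [OK], height=0
  node 20: h_left=1, h_right=0, diff=1 [OK], height=2
  node 36: h_left=-1, h_right=-1, diff=0 [OK], height=0
  node 49: h_left=-1, h_right=-1, diff=0 [OK], height=0
  node 40: h_left=0, h_right=0, diff=0 [OK], height=1
  node 27: h_left=2, h_right=1, diff=1 [OK], height=3
All nodes satisfy the balance condition.
Result: Balanced


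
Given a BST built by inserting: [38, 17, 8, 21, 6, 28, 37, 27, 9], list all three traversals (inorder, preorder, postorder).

Tree insertion order: [38, 17, 8, 21, 6, 28, 37, 27, 9]
Tree (level-order array): [38, 17, None, 8, 21, 6, 9, None, 28, None, None, None, None, 27, 37]
Inorder (L, root, R): [6, 8, 9, 17, 21, 27, 28, 37, 38]
Preorder (root, L, R): [38, 17, 8, 6, 9, 21, 28, 27, 37]
Postorder (L, R, root): [6, 9, 8, 27, 37, 28, 21, 17, 38]


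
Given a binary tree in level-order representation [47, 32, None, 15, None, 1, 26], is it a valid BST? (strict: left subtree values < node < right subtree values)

Level-order array: [47, 32, None, 15, None, 1, 26]
Validate using subtree bounds (lo, hi): at each node, require lo < value < hi,
then recurse left with hi=value and right with lo=value.
Preorder trace (stopping at first violation):
  at node 47 with bounds (-inf, +inf): OK
  at node 32 with bounds (-inf, 47): OK
  at node 15 with bounds (-inf, 32): OK
  at node 1 with bounds (-inf, 15): OK
  at node 26 with bounds (15, 32): OK
No violation found at any node.
Result: Valid BST


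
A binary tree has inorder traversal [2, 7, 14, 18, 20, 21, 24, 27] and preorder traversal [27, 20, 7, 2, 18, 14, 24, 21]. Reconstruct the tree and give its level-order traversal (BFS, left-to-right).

Inorder:  [2, 7, 14, 18, 20, 21, 24, 27]
Preorder: [27, 20, 7, 2, 18, 14, 24, 21]
Algorithm: preorder visits root first, so consume preorder in order;
for each root, split the current inorder slice at that value into
left-subtree inorder and right-subtree inorder, then recurse.
Recursive splits:
  root=27; inorder splits into left=[2, 7, 14, 18, 20, 21, 24], right=[]
  root=20; inorder splits into left=[2, 7, 14, 18], right=[21, 24]
  root=7; inorder splits into left=[2], right=[14, 18]
  root=2; inorder splits into left=[], right=[]
  root=18; inorder splits into left=[14], right=[]
  root=14; inorder splits into left=[], right=[]
  root=24; inorder splits into left=[21], right=[]
  root=21; inorder splits into left=[], right=[]
Reconstructed level-order: [27, 20, 7, 24, 2, 18, 21, 14]


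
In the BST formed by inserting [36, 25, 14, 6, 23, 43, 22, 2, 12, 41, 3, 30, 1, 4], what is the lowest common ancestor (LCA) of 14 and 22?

Tree insertion order: [36, 25, 14, 6, 23, 43, 22, 2, 12, 41, 3, 30, 1, 4]
Tree (level-order array): [36, 25, 43, 14, 30, 41, None, 6, 23, None, None, None, None, 2, 12, 22, None, 1, 3, None, None, None, None, None, None, None, 4]
In a BST, the LCA of p=14, q=22 is the first node v on the
root-to-leaf path with p <= v <= q (go left if both < v, right if both > v).
Walk from root:
  at 36: both 14 and 22 < 36, go left
  at 25: both 14 and 22 < 25, go left
  at 14: 14 <= 14 <= 22, this is the LCA
LCA = 14


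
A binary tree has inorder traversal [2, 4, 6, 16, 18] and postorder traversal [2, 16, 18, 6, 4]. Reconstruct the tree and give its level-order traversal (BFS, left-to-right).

Inorder:   [2, 4, 6, 16, 18]
Postorder: [2, 16, 18, 6, 4]
Algorithm: postorder visits root last, so walk postorder right-to-left;
each value is the root of the current inorder slice — split it at that
value, recurse on the right subtree first, then the left.
Recursive splits:
  root=4; inorder splits into left=[2], right=[6, 16, 18]
  root=6; inorder splits into left=[], right=[16, 18]
  root=18; inorder splits into left=[16], right=[]
  root=16; inorder splits into left=[], right=[]
  root=2; inorder splits into left=[], right=[]
Reconstructed level-order: [4, 2, 6, 18, 16]


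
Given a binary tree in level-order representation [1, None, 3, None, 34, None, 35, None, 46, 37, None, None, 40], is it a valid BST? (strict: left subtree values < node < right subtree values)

Level-order array: [1, None, 3, None, 34, None, 35, None, 46, 37, None, None, 40]
Validate using subtree bounds (lo, hi): at each node, require lo < value < hi,
then recurse left with hi=value and right with lo=value.
Preorder trace (stopping at first violation):
  at node 1 with bounds (-inf, +inf): OK
  at node 3 with bounds (1, +inf): OK
  at node 34 with bounds (3, +inf): OK
  at node 35 with bounds (34, +inf): OK
  at node 46 with bounds (35, +inf): OK
  at node 37 with bounds (35, 46): OK
  at node 40 with bounds (37, 46): OK
No violation found at any node.
Result: Valid BST


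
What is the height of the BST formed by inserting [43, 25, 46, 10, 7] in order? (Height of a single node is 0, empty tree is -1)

Insertion order: [43, 25, 46, 10, 7]
Tree (level-order array): [43, 25, 46, 10, None, None, None, 7]
Compute height bottom-up (empty subtree = -1):
  height(7) = 1 + max(-1, -1) = 0
  height(10) = 1 + max(0, -1) = 1
  height(25) = 1 + max(1, -1) = 2
  height(46) = 1 + max(-1, -1) = 0
  height(43) = 1 + max(2, 0) = 3
Height = 3


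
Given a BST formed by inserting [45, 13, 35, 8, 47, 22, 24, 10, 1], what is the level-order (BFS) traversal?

Tree insertion order: [45, 13, 35, 8, 47, 22, 24, 10, 1]
Tree (level-order array): [45, 13, 47, 8, 35, None, None, 1, 10, 22, None, None, None, None, None, None, 24]
BFS from the root, enqueuing left then right child of each popped node:
  queue [45] -> pop 45, enqueue [13, 47], visited so far: [45]
  queue [13, 47] -> pop 13, enqueue [8, 35], visited so far: [45, 13]
  queue [47, 8, 35] -> pop 47, enqueue [none], visited so far: [45, 13, 47]
  queue [8, 35] -> pop 8, enqueue [1, 10], visited so far: [45, 13, 47, 8]
  queue [35, 1, 10] -> pop 35, enqueue [22], visited so far: [45, 13, 47, 8, 35]
  queue [1, 10, 22] -> pop 1, enqueue [none], visited so far: [45, 13, 47, 8, 35, 1]
  queue [10, 22] -> pop 10, enqueue [none], visited so far: [45, 13, 47, 8, 35, 1, 10]
  queue [22] -> pop 22, enqueue [24], visited so far: [45, 13, 47, 8, 35, 1, 10, 22]
  queue [24] -> pop 24, enqueue [none], visited so far: [45, 13, 47, 8, 35, 1, 10, 22, 24]
Result: [45, 13, 47, 8, 35, 1, 10, 22, 24]


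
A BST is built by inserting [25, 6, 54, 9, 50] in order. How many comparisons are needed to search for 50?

Search path for 50: 25 -> 54 -> 50
Found: True
Comparisons: 3


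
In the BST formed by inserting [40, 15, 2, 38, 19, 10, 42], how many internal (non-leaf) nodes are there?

Tree built from: [40, 15, 2, 38, 19, 10, 42]
Tree (level-order array): [40, 15, 42, 2, 38, None, None, None, 10, 19]
Rule: An internal node has at least one child.
Per-node child counts:
  node 40: 2 child(ren)
  node 15: 2 child(ren)
  node 2: 1 child(ren)
  node 10: 0 child(ren)
  node 38: 1 child(ren)
  node 19: 0 child(ren)
  node 42: 0 child(ren)
Matching nodes: [40, 15, 2, 38]
Count of internal (non-leaf) nodes: 4


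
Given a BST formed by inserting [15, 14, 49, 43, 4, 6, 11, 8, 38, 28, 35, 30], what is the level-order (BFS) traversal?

Tree insertion order: [15, 14, 49, 43, 4, 6, 11, 8, 38, 28, 35, 30]
Tree (level-order array): [15, 14, 49, 4, None, 43, None, None, 6, 38, None, None, 11, 28, None, 8, None, None, 35, None, None, 30]
BFS from the root, enqueuing left then right child of each popped node:
  queue [15] -> pop 15, enqueue [14, 49], visited so far: [15]
  queue [14, 49] -> pop 14, enqueue [4], visited so far: [15, 14]
  queue [49, 4] -> pop 49, enqueue [43], visited so far: [15, 14, 49]
  queue [4, 43] -> pop 4, enqueue [6], visited so far: [15, 14, 49, 4]
  queue [43, 6] -> pop 43, enqueue [38], visited so far: [15, 14, 49, 4, 43]
  queue [6, 38] -> pop 6, enqueue [11], visited so far: [15, 14, 49, 4, 43, 6]
  queue [38, 11] -> pop 38, enqueue [28], visited so far: [15, 14, 49, 4, 43, 6, 38]
  queue [11, 28] -> pop 11, enqueue [8], visited so far: [15, 14, 49, 4, 43, 6, 38, 11]
  queue [28, 8] -> pop 28, enqueue [35], visited so far: [15, 14, 49, 4, 43, 6, 38, 11, 28]
  queue [8, 35] -> pop 8, enqueue [none], visited so far: [15, 14, 49, 4, 43, 6, 38, 11, 28, 8]
  queue [35] -> pop 35, enqueue [30], visited so far: [15, 14, 49, 4, 43, 6, 38, 11, 28, 8, 35]
  queue [30] -> pop 30, enqueue [none], visited so far: [15, 14, 49, 4, 43, 6, 38, 11, 28, 8, 35, 30]
Result: [15, 14, 49, 4, 43, 6, 38, 11, 28, 8, 35, 30]


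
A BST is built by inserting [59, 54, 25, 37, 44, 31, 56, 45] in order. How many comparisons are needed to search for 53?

Search path for 53: 59 -> 54 -> 25 -> 37 -> 44 -> 45
Found: False
Comparisons: 6


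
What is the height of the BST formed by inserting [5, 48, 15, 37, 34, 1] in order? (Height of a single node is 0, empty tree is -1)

Insertion order: [5, 48, 15, 37, 34, 1]
Tree (level-order array): [5, 1, 48, None, None, 15, None, None, 37, 34]
Compute height bottom-up (empty subtree = -1):
  height(1) = 1 + max(-1, -1) = 0
  height(34) = 1 + max(-1, -1) = 0
  height(37) = 1 + max(0, -1) = 1
  height(15) = 1 + max(-1, 1) = 2
  height(48) = 1 + max(2, -1) = 3
  height(5) = 1 + max(0, 3) = 4
Height = 4


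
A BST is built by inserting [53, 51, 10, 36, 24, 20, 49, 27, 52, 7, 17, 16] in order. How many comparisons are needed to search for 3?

Search path for 3: 53 -> 51 -> 10 -> 7
Found: False
Comparisons: 4


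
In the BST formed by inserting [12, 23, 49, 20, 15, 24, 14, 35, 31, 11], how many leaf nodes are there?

Tree built from: [12, 23, 49, 20, 15, 24, 14, 35, 31, 11]
Tree (level-order array): [12, 11, 23, None, None, 20, 49, 15, None, 24, None, 14, None, None, 35, None, None, 31]
Rule: A leaf has 0 children.
Per-node child counts:
  node 12: 2 child(ren)
  node 11: 0 child(ren)
  node 23: 2 child(ren)
  node 20: 1 child(ren)
  node 15: 1 child(ren)
  node 14: 0 child(ren)
  node 49: 1 child(ren)
  node 24: 1 child(ren)
  node 35: 1 child(ren)
  node 31: 0 child(ren)
Matching nodes: [11, 14, 31]
Count of leaf nodes: 3


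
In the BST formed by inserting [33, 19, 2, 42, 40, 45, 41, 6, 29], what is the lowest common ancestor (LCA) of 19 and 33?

Tree insertion order: [33, 19, 2, 42, 40, 45, 41, 6, 29]
Tree (level-order array): [33, 19, 42, 2, 29, 40, 45, None, 6, None, None, None, 41]
In a BST, the LCA of p=19, q=33 is the first node v on the
root-to-leaf path with p <= v <= q (go left if both < v, right if both > v).
Walk from root:
  at 33: 19 <= 33 <= 33, this is the LCA
LCA = 33


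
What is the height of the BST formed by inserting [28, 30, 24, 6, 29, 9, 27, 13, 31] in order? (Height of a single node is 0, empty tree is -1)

Insertion order: [28, 30, 24, 6, 29, 9, 27, 13, 31]
Tree (level-order array): [28, 24, 30, 6, 27, 29, 31, None, 9, None, None, None, None, None, None, None, 13]
Compute height bottom-up (empty subtree = -1):
  height(13) = 1 + max(-1, -1) = 0
  height(9) = 1 + max(-1, 0) = 1
  height(6) = 1 + max(-1, 1) = 2
  height(27) = 1 + max(-1, -1) = 0
  height(24) = 1 + max(2, 0) = 3
  height(29) = 1 + max(-1, -1) = 0
  height(31) = 1 + max(-1, -1) = 0
  height(30) = 1 + max(0, 0) = 1
  height(28) = 1 + max(3, 1) = 4
Height = 4


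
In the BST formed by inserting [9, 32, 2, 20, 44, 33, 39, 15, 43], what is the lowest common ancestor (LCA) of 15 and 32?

Tree insertion order: [9, 32, 2, 20, 44, 33, 39, 15, 43]
Tree (level-order array): [9, 2, 32, None, None, 20, 44, 15, None, 33, None, None, None, None, 39, None, 43]
In a BST, the LCA of p=15, q=32 is the first node v on the
root-to-leaf path with p <= v <= q (go left if both < v, right if both > v).
Walk from root:
  at 9: both 15 and 32 > 9, go right
  at 32: 15 <= 32 <= 32, this is the LCA
LCA = 32


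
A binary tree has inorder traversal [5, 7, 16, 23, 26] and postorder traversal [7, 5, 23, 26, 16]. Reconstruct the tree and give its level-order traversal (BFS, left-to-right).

Inorder:   [5, 7, 16, 23, 26]
Postorder: [7, 5, 23, 26, 16]
Algorithm: postorder visits root last, so walk postorder right-to-left;
each value is the root of the current inorder slice — split it at that
value, recurse on the right subtree first, then the left.
Recursive splits:
  root=16; inorder splits into left=[5, 7], right=[23, 26]
  root=26; inorder splits into left=[23], right=[]
  root=23; inorder splits into left=[], right=[]
  root=5; inorder splits into left=[], right=[7]
  root=7; inorder splits into left=[], right=[]
Reconstructed level-order: [16, 5, 26, 7, 23]


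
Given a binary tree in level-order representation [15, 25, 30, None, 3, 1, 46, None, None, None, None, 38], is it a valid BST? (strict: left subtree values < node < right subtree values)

Level-order array: [15, 25, 30, None, 3, 1, 46, None, None, None, None, 38]
Validate using subtree bounds (lo, hi): at each node, require lo < value < hi,
then recurse left with hi=value and right with lo=value.
Preorder trace (stopping at first violation):
  at node 15 with bounds (-inf, +inf): OK
  at node 25 with bounds (-inf, 15): VIOLATION
Node 25 violates its bound: not (-inf < 25 < 15).
Result: Not a valid BST


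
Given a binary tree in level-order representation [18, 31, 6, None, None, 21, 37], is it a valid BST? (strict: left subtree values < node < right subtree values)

Level-order array: [18, 31, 6, None, None, 21, 37]
Validate using subtree bounds (lo, hi): at each node, require lo < value < hi,
then recurse left with hi=value and right with lo=value.
Preorder trace (stopping at first violation):
  at node 18 with bounds (-inf, +inf): OK
  at node 31 with bounds (-inf, 18): VIOLATION
Node 31 violates its bound: not (-inf < 31 < 18).
Result: Not a valid BST


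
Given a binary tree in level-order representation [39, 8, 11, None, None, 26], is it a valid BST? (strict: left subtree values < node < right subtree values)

Level-order array: [39, 8, 11, None, None, 26]
Validate using subtree bounds (lo, hi): at each node, require lo < value < hi,
then recurse left with hi=value and right with lo=value.
Preorder trace (stopping at first violation):
  at node 39 with bounds (-inf, +inf): OK
  at node 8 with bounds (-inf, 39): OK
  at node 11 with bounds (39, +inf): VIOLATION
Node 11 violates its bound: not (39 < 11 < +inf).
Result: Not a valid BST


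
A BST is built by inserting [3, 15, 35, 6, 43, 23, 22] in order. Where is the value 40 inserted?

Starting tree (level order): [3, None, 15, 6, 35, None, None, 23, 43, 22]
Insertion path: 3 -> 15 -> 35 -> 43
Result: insert 40 as left child of 43
Final tree (level order): [3, None, 15, 6, 35, None, None, 23, 43, 22, None, 40]


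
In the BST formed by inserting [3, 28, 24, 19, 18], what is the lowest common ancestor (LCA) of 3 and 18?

Tree insertion order: [3, 28, 24, 19, 18]
Tree (level-order array): [3, None, 28, 24, None, 19, None, 18]
In a BST, the LCA of p=3, q=18 is the first node v on the
root-to-leaf path with p <= v <= q (go left if both < v, right if both > v).
Walk from root:
  at 3: 3 <= 3 <= 18, this is the LCA
LCA = 3


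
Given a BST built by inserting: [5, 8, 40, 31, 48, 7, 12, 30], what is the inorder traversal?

Tree insertion order: [5, 8, 40, 31, 48, 7, 12, 30]
Tree (level-order array): [5, None, 8, 7, 40, None, None, 31, 48, 12, None, None, None, None, 30]
Inorder traversal: [5, 7, 8, 12, 30, 31, 40, 48]


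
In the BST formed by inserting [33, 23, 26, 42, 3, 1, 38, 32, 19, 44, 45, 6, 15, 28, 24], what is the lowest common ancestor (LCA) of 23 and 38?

Tree insertion order: [33, 23, 26, 42, 3, 1, 38, 32, 19, 44, 45, 6, 15, 28, 24]
Tree (level-order array): [33, 23, 42, 3, 26, 38, 44, 1, 19, 24, 32, None, None, None, 45, None, None, 6, None, None, None, 28, None, None, None, None, 15]
In a BST, the LCA of p=23, q=38 is the first node v on the
root-to-leaf path with p <= v <= q (go left if both < v, right if both > v).
Walk from root:
  at 33: 23 <= 33 <= 38, this is the LCA
LCA = 33


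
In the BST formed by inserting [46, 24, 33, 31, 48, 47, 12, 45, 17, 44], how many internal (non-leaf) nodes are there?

Tree built from: [46, 24, 33, 31, 48, 47, 12, 45, 17, 44]
Tree (level-order array): [46, 24, 48, 12, 33, 47, None, None, 17, 31, 45, None, None, None, None, None, None, 44]
Rule: An internal node has at least one child.
Per-node child counts:
  node 46: 2 child(ren)
  node 24: 2 child(ren)
  node 12: 1 child(ren)
  node 17: 0 child(ren)
  node 33: 2 child(ren)
  node 31: 0 child(ren)
  node 45: 1 child(ren)
  node 44: 0 child(ren)
  node 48: 1 child(ren)
  node 47: 0 child(ren)
Matching nodes: [46, 24, 12, 33, 45, 48]
Count of internal (non-leaf) nodes: 6


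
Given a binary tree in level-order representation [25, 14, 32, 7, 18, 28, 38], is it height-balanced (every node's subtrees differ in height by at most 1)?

Tree (level-order array): [25, 14, 32, 7, 18, 28, 38]
Definition: a tree is height-balanced if, at every node, |h(left) - h(right)| <= 1 (empty subtree has height -1).
Bottom-up per-node check:
  node 7: h_left=-1, h_right=-1, diff=0 [OK], height=0
  node 18: h_left=-1, h_right=-1, diff=0 [OK], height=0
  node 14: h_left=0, h_right=0, diff=0 [OK], height=1
  node 28: h_left=-1, h_right=-1, diff=0 [OK], height=0
  node 38: h_left=-1, h_right=-1, diff=0 [OK], height=0
  node 32: h_left=0, h_right=0, diff=0 [OK], height=1
  node 25: h_left=1, h_right=1, diff=0 [OK], height=2
All nodes satisfy the balance condition.
Result: Balanced


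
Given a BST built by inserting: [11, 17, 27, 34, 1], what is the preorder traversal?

Tree insertion order: [11, 17, 27, 34, 1]
Tree (level-order array): [11, 1, 17, None, None, None, 27, None, 34]
Preorder traversal: [11, 1, 17, 27, 34]


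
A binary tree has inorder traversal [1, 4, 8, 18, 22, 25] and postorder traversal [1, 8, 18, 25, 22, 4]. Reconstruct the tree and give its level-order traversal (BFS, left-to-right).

Inorder:   [1, 4, 8, 18, 22, 25]
Postorder: [1, 8, 18, 25, 22, 4]
Algorithm: postorder visits root last, so walk postorder right-to-left;
each value is the root of the current inorder slice — split it at that
value, recurse on the right subtree first, then the left.
Recursive splits:
  root=4; inorder splits into left=[1], right=[8, 18, 22, 25]
  root=22; inorder splits into left=[8, 18], right=[25]
  root=25; inorder splits into left=[], right=[]
  root=18; inorder splits into left=[8], right=[]
  root=8; inorder splits into left=[], right=[]
  root=1; inorder splits into left=[], right=[]
Reconstructed level-order: [4, 1, 22, 18, 25, 8]


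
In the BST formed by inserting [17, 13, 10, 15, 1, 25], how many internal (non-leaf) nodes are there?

Tree built from: [17, 13, 10, 15, 1, 25]
Tree (level-order array): [17, 13, 25, 10, 15, None, None, 1]
Rule: An internal node has at least one child.
Per-node child counts:
  node 17: 2 child(ren)
  node 13: 2 child(ren)
  node 10: 1 child(ren)
  node 1: 0 child(ren)
  node 15: 0 child(ren)
  node 25: 0 child(ren)
Matching nodes: [17, 13, 10]
Count of internal (non-leaf) nodes: 3


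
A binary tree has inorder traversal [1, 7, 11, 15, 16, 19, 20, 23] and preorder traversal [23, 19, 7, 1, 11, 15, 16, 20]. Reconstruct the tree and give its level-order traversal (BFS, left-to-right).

Inorder:  [1, 7, 11, 15, 16, 19, 20, 23]
Preorder: [23, 19, 7, 1, 11, 15, 16, 20]
Algorithm: preorder visits root first, so consume preorder in order;
for each root, split the current inorder slice at that value into
left-subtree inorder and right-subtree inorder, then recurse.
Recursive splits:
  root=23; inorder splits into left=[1, 7, 11, 15, 16, 19, 20], right=[]
  root=19; inorder splits into left=[1, 7, 11, 15, 16], right=[20]
  root=7; inorder splits into left=[1], right=[11, 15, 16]
  root=1; inorder splits into left=[], right=[]
  root=11; inorder splits into left=[], right=[15, 16]
  root=15; inorder splits into left=[], right=[16]
  root=16; inorder splits into left=[], right=[]
  root=20; inorder splits into left=[], right=[]
Reconstructed level-order: [23, 19, 7, 20, 1, 11, 15, 16]


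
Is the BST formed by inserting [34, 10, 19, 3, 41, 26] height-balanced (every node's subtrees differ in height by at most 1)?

Tree (level-order array): [34, 10, 41, 3, 19, None, None, None, None, None, 26]
Definition: a tree is height-balanced if, at every node, |h(left) - h(right)| <= 1 (empty subtree has height -1).
Bottom-up per-node check:
  node 3: h_left=-1, h_right=-1, diff=0 [OK], height=0
  node 26: h_left=-1, h_right=-1, diff=0 [OK], height=0
  node 19: h_left=-1, h_right=0, diff=1 [OK], height=1
  node 10: h_left=0, h_right=1, diff=1 [OK], height=2
  node 41: h_left=-1, h_right=-1, diff=0 [OK], height=0
  node 34: h_left=2, h_right=0, diff=2 [FAIL (|2-0|=2 > 1)], height=3
Node 34 violates the condition: |2 - 0| = 2 > 1.
Result: Not balanced


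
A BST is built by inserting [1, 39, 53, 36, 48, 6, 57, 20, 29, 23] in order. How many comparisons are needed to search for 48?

Search path for 48: 1 -> 39 -> 53 -> 48
Found: True
Comparisons: 4


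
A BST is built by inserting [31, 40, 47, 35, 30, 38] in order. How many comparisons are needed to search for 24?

Search path for 24: 31 -> 30
Found: False
Comparisons: 2


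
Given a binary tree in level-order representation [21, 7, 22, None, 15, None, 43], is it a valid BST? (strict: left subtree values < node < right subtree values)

Level-order array: [21, 7, 22, None, 15, None, 43]
Validate using subtree bounds (lo, hi): at each node, require lo < value < hi,
then recurse left with hi=value and right with lo=value.
Preorder trace (stopping at first violation):
  at node 21 with bounds (-inf, +inf): OK
  at node 7 with bounds (-inf, 21): OK
  at node 15 with bounds (7, 21): OK
  at node 22 with bounds (21, +inf): OK
  at node 43 with bounds (22, +inf): OK
No violation found at any node.
Result: Valid BST


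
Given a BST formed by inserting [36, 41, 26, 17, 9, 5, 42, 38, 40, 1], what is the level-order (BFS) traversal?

Tree insertion order: [36, 41, 26, 17, 9, 5, 42, 38, 40, 1]
Tree (level-order array): [36, 26, 41, 17, None, 38, 42, 9, None, None, 40, None, None, 5, None, None, None, 1]
BFS from the root, enqueuing left then right child of each popped node:
  queue [36] -> pop 36, enqueue [26, 41], visited so far: [36]
  queue [26, 41] -> pop 26, enqueue [17], visited so far: [36, 26]
  queue [41, 17] -> pop 41, enqueue [38, 42], visited so far: [36, 26, 41]
  queue [17, 38, 42] -> pop 17, enqueue [9], visited so far: [36, 26, 41, 17]
  queue [38, 42, 9] -> pop 38, enqueue [40], visited so far: [36, 26, 41, 17, 38]
  queue [42, 9, 40] -> pop 42, enqueue [none], visited so far: [36, 26, 41, 17, 38, 42]
  queue [9, 40] -> pop 9, enqueue [5], visited so far: [36, 26, 41, 17, 38, 42, 9]
  queue [40, 5] -> pop 40, enqueue [none], visited so far: [36, 26, 41, 17, 38, 42, 9, 40]
  queue [5] -> pop 5, enqueue [1], visited so far: [36, 26, 41, 17, 38, 42, 9, 40, 5]
  queue [1] -> pop 1, enqueue [none], visited so far: [36, 26, 41, 17, 38, 42, 9, 40, 5, 1]
Result: [36, 26, 41, 17, 38, 42, 9, 40, 5, 1]


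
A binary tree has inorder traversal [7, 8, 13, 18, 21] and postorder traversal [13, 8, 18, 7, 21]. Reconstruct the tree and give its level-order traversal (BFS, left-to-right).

Inorder:   [7, 8, 13, 18, 21]
Postorder: [13, 8, 18, 7, 21]
Algorithm: postorder visits root last, so walk postorder right-to-left;
each value is the root of the current inorder slice — split it at that
value, recurse on the right subtree first, then the left.
Recursive splits:
  root=21; inorder splits into left=[7, 8, 13, 18], right=[]
  root=7; inorder splits into left=[], right=[8, 13, 18]
  root=18; inorder splits into left=[8, 13], right=[]
  root=8; inorder splits into left=[], right=[13]
  root=13; inorder splits into left=[], right=[]
Reconstructed level-order: [21, 7, 18, 8, 13]


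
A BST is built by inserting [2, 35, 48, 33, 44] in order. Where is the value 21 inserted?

Starting tree (level order): [2, None, 35, 33, 48, None, None, 44]
Insertion path: 2 -> 35 -> 33
Result: insert 21 as left child of 33
Final tree (level order): [2, None, 35, 33, 48, 21, None, 44]


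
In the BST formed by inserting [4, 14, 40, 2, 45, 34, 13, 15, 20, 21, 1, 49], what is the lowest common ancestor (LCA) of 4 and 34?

Tree insertion order: [4, 14, 40, 2, 45, 34, 13, 15, 20, 21, 1, 49]
Tree (level-order array): [4, 2, 14, 1, None, 13, 40, None, None, None, None, 34, 45, 15, None, None, 49, None, 20, None, None, None, 21]
In a BST, the LCA of p=4, q=34 is the first node v on the
root-to-leaf path with p <= v <= q (go left if both < v, right if both > v).
Walk from root:
  at 4: 4 <= 4 <= 34, this is the LCA
LCA = 4


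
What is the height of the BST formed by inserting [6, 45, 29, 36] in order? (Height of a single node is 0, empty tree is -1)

Insertion order: [6, 45, 29, 36]
Tree (level-order array): [6, None, 45, 29, None, None, 36]
Compute height bottom-up (empty subtree = -1):
  height(36) = 1 + max(-1, -1) = 0
  height(29) = 1 + max(-1, 0) = 1
  height(45) = 1 + max(1, -1) = 2
  height(6) = 1 + max(-1, 2) = 3
Height = 3


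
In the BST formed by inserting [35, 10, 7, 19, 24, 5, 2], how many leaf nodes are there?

Tree built from: [35, 10, 7, 19, 24, 5, 2]
Tree (level-order array): [35, 10, None, 7, 19, 5, None, None, 24, 2]
Rule: A leaf has 0 children.
Per-node child counts:
  node 35: 1 child(ren)
  node 10: 2 child(ren)
  node 7: 1 child(ren)
  node 5: 1 child(ren)
  node 2: 0 child(ren)
  node 19: 1 child(ren)
  node 24: 0 child(ren)
Matching nodes: [2, 24]
Count of leaf nodes: 2


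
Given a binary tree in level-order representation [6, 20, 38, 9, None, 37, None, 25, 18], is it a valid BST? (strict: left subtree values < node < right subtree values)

Level-order array: [6, 20, 38, 9, None, 37, None, 25, 18]
Validate using subtree bounds (lo, hi): at each node, require lo < value < hi,
then recurse left with hi=value and right with lo=value.
Preorder trace (stopping at first violation):
  at node 6 with bounds (-inf, +inf): OK
  at node 20 with bounds (-inf, 6): VIOLATION
Node 20 violates its bound: not (-inf < 20 < 6).
Result: Not a valid BST


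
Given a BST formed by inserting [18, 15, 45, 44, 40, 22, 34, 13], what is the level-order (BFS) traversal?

Tree insertion order: [18, 15, 45, 44, 40, 22, 34, 13]
Tree (level-order array): [18, 15, 45, 13, None, 44, None, None, None, 40, None, 22, None, None, 34]
BFS from the root, enqueuing left then right child of each popped node:
  queue [18] -> pop 18, enqueue [15, 45], visited so far: [18]
  queue [15, 45] -> pop 15, enqueue [13], visited so far: [18, 15]
  queue [45, 13] -> pop 45, enqueue [44], visited so far: [18, 15, 45]
  queue [13, 44] -> pop 13, enqueue [none], visited so far: [18, 15, 45, 13]
  queue [44] -> pop 44, enqueue [40], visited so far: [18, 15, 45, 13, 44]
  queue [40] -> pop 40, enqueue [22], visited so far: [18, 15, 45, 13, 44, 40]
  queue [22] -> pop 22, enqueue [34], visited so far: [18, 15, 45, 13, 44, 40, 22]
  queue [34] -> pop 34, enqueue [none], visited so far: [18, 15, 45, 13, 44, 40, 22, 34]
Result: [18, 15, 45, 13, 44, 40, 22, 34]


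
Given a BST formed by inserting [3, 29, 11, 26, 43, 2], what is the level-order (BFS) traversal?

Tree insertion order: [3, 29, 11, 26, 43, 2]
Tree (level-order array): [3, 2, 29, None, None, 11, 43, None, 26]
BFS from the root, enqueuing left then right child of each popped node:
  queue [3] -> pop 3, enqueue [2, 29], visited so far: [3]
  queue [2, 29] -> pop 2, enqueue [none], visited so far: [3, 2]
  queue [29] -> pop 29, enqueue [11, 43], visited so far: [3, 2, 29]
  queue [11, 43] -> pop 11, enqueue [26], visited so far: [3, 2, 29, 11]
  queue [43, 26] -> pop 43, enqueue [none], visited so far: [3, 2, 29, 11, 43]
  queue [26] -> pop 26, enqueue [none], visited so far: [3, 2, 29, 11, 43, 26]
Result: [3, 2, 29, 11, 43, 26]


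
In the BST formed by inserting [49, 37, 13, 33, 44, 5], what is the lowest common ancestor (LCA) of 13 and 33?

Tree insertion order: [49, 37, 13, 33, 44, 5]
Tree (level-order array): [49, 37, None, 13, 44, 5, 33]
In a BST, the LCA of p=13, q=33 is the first node v on the
root-to-leaf path with p <= v <= q (go left if both < v, right if both > v).
Walk from root:
  at 49: both 13 and 33 < 49, go left
  at 37: both 13 and 33 < 37, go left
  at 13: 13 <= 13 <= 33, this is the LCA
LCA = 13


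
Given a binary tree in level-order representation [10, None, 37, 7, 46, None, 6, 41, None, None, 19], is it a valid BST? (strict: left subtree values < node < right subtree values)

Level-order array: [10, None, 37, 7, 46, None, 6, 41, None, None, 19]
Validate using subtree bounds (lo, hi): at each node, require lo < value < hi,
then recurse left with hi=value and right with lo=value.
Preorder trace (stopping at first violation):
  at node 10 with bounds (-inf, +inf): OK
  at node 37 with bounds (10, +inf): OK
  at node 7 with bounds (10, 37): VIOLATION
Node 7 violates its bound: not (10 < 7 < 37).
Result: Not a valid BST


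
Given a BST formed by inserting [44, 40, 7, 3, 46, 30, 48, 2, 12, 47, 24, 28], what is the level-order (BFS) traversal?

Tree insertion order: [44, 40, 7, 3, 46, 30, 48, 2, 12, 47, 24, 28]
Tree (level-order array): [44, 40, 46, 7, None, None, 48, 3, 30, 47, None, 2, None, 12, None, None, None, None, None, None, 24, None, 28]
BFS from the root, enqueuing left then right child of each popped node:
  queue [44] -> pop 44, enqueue [40, 46], visited so far: [44]
  queue [40, 46] -> pop 40, enqueue [7], visited so far: [44, 40]
  queue [46, 7] -> pop 46, enqueue [48], visited so far: [44, 40, 46]
  queue [7, 48] -> pop 7, enqueue [3, 30], visited so far: [44, 40, 46, 7]
  queue [48, 3, 30] -> pop 48, enqueue [47], visited so far: [44, 40, 46, 7, 48]
  queue [3, 30, 47] -> pop 3, enqueue [2], visited so far: [44, 40, 46, 7, 48, 3]
  queue [30, 47, 2] -> pop 30, enqueue [12], visited so far: [44, 40, 46, 7, 48, 3, 30]
  queue [47, 2, 12] -> pop 47, enqueue [none], visited so far: [44, 40, 46, 7, 48, 3, 30, 47]
  queue [2, 12] -> pop 2, enqueue [none], visited so far: [44, 40, 46, 7, 48, 3, 30, 47, 2]
  queue [12] -> pop 12, enqueue [24], visited so far: [44, 40, 46, 7, 48, 3, 30, 47, 2, 12]
  queue [24] -> pop 24, enqueue [28], visited so far: [44, 40, 46, 7, 48, 3, 30, 47, 2, 12, 24]
  queue [28] -> pop 28, enqueue [none], visited so far: [44, 40, 46, 7, 48, 3, 30, 47, 2, 12, 24, 28]
Result: [44, 40, 46, 7, 48, 3, 30, 47, 2, 12, 24, 28]


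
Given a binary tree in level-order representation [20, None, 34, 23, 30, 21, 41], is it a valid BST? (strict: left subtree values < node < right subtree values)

Level-order array: [20, None, 34, 23, 30, 21, 41]
Validate using subtree bounds (lo, hi): at each node, require lo < value < hi,
then recurse left with hi=value and right with lo=value.
Preorder trace (stopping at first violation):
  at node 20 with bounds (-inf, +inf): OK
  at node 34 with bounds (20, +inf): OK
  at node 23 with bounds (20, 34): OK
  at node 21 with bounds (20, 23): OK
  at node 41 with bounds (23, 34): VIOLATION
Node 41 violates its bound: not (23 < 41 < 34).
Result: Not a valid BST


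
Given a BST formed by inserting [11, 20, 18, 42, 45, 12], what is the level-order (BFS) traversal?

Tree insertion order: [11, 20, 18, 42, 45, 12]
Tree (level-order array): [11, None, 20, 18, 42, 12, None, None, 45]
BFS from the root, enqueuing left then right child of each popped node:
  queue [11] -> pop 11, enqueue [20], visited so far: [11]
  queue [20] -> pop 20, enqueue [18, 42], visited so far: [11, 20]
  queue [18, 42] -> pop 18, enqueue [12], visited so far: [11, 20, 18]
  queue [42, 12] -> pop 42, enqueue [45], visited so far: [11, 20, 18, 42]
  queue [12, 45] -> pop 12, enqueue [none], visited so far: [11, 20, 18, 42, 12]
  queue [45] -> pop 45, enqueue [none], visited so far: [11, 20, 18, 42, 12, 45]
Result: [11, 20, 18, 42, 12, 45]


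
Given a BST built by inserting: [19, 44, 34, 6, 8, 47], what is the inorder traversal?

Tree insertion order: [19, 44, 34, 6, 8, 47]
Tree (level-order array): [19, 6, 44, None, 8, 34, 47]
Inorder traversal: [6, 8, 19, 34, 44, 47]


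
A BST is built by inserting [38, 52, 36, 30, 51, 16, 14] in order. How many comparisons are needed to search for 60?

Search path for 60: 38 -> 52
Found: False
Comparisons: 2


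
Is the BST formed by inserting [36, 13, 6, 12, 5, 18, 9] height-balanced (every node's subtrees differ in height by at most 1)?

Tree (level-order array): [36, 13, None, 6, 18, 5, 12, None, None, None, None, 9]
Definition: a tree is height-balanced if, at every node, |h(left) - h(right)| <= 1 (empty subtree has height -1).
Bottom-up per-node check:
  node 5: h_left=-1, h_right=-1, diff=0 [OK], height=0
  node 9: h_left=-1, h_right=-1, diff=0 [OK], height=0
  node 12: h_left=0, h_right=-1, diff=1 [OK], height=1
  node 6: h_left=0, h_right=1, diff=1 [OK], height=2
  node 18: h_left=-1, h_right=-1, diff=0 [OK], height=0
  node 13: h_left=2, h_right=0, diff=2 [FAIL (|2-0|=2 > 1)], height=3
  node 36: h_left=3, h_right=-1, diff=4 [FAIL (|3--1|=4 > 1)], height=4
Node 13 violates the condition: |2 - 0| = 2 > 1.
Result: Not balanced
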